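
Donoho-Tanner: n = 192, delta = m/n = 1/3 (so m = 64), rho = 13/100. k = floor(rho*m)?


m = 1/3*192 = 64.
rho = 13/100.
rho*m = 13/100*64 = 8.32.
k = floor(8.32) = 8.

8


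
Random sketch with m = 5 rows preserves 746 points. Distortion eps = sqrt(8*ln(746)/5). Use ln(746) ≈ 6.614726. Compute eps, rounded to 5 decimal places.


ln(746) ≈ 6.614726.
8*ln(N)/m ≈ 8*6.614726/5 ≈ 10.5835616.
eps = sqrt(10.5835616) ≈ 3.2532386 ≈ 3.25324.

3.25324


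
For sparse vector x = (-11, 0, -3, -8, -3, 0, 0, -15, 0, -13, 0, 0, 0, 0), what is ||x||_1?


Non-zero entries: [(0, -11), (2, -3), (3, -8), (4, -3), (7, -15), (9, -13)]
Absolute values: [11, 3, 8, 3, 15, 13]
||x||_1 = sum = 53.

53


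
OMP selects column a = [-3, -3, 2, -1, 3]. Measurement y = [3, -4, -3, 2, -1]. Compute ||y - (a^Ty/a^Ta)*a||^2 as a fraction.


a^T a = 32.
a^T y = -8.
coeff = -8/32 = -1/4.
||r||^2 = 37.

37


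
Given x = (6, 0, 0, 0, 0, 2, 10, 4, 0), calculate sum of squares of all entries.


Non-zero entries: [(0, 6), (5, 2), (6, 10), (7, 4)]
Squares: [36, 4, 100, 16]
||x||_2^2 = sum = 156.

156


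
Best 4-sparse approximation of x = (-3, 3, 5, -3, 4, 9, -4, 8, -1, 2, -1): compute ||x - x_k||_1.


Sorted |x_i| descending: [9, 8, 5, 4, 4, 3, 3, 3, 2, 1, 1]
Keep top 4: [9, 8, 5, 4]
Tail entries: [4, 3, 3, 3, 2, 1, 1]
L1 error = sum of tail = 17.

17


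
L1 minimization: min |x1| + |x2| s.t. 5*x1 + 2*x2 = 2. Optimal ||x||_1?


Axis intercepts:
  x1 = 2/5, x2 = 0: L1 = 2/5
  x1 = 0, x2 = 1: L1 = 1
x* = (2/5, 0)
||x*||_1 = 2/5.

2/5


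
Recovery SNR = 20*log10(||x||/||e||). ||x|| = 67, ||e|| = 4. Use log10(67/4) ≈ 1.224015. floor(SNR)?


||x||/||e|| = 67/4.
log10(67/4) ≈ 1.224015.
20*log10(||x||/||e||) ≈ 20*1.224015 = 24.4803.
floor(24.4803) = 24.

24


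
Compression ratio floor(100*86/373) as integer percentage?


100*m/n = 100*86/373 ≈ 23.0563.
floor = 23.

23


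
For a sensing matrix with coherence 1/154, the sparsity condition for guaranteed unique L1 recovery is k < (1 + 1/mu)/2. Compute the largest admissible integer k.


1/mu = 154.
1 + 1/mu = 155.
(1 + 1/mu)/2 = 77.5 is not an integer, so k_max = floor(77.5) = 77.

77


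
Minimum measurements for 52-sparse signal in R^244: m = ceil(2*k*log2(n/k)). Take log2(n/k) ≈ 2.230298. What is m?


log2(n/k) = log2(244/52) ≈ 2.230298.
2*k*log2(n/k) ≈ 2*52*2.230298 = 231.950992.
m = ceil(231.950992) = 232.

232


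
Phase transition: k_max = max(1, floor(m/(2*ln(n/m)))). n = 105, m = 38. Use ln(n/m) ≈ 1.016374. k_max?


n/m = 105/38.
ln(n/m) ≈ 1.016374.
2*ln(n/m) ≈ 2.032748.
m/(2*ln(n/m)) ≈ 38/2.032748 ≈ 18.6939.
floor = 18.
k_max = max(1, 18) = 18.

18


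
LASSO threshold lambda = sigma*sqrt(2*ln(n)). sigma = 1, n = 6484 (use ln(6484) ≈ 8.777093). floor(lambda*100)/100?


ln(6484) ≈ 8.777093.
2*ln(n) ≈ 17.554186.
sqrt(2*ln(n)) ≈ sqrt(17.554186) ≈ 4.189772.
lambda ≈ 1*4.189772 = 4.189772.
floor(lambda*100)/100 = 4.18.

4.18


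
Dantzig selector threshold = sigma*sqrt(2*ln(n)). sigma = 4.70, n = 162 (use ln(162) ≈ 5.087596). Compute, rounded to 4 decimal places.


ln(162) ≈ 5.087596.
2*ln(n) ≈ 10.175192.
sqrt(2*ln(n)) ≈ sqrt(10.175192) ≈ 3.189858.
threshold ≈ 4.70*3.189858 = 14.9923326 ≈ 14.9923.

14.9923


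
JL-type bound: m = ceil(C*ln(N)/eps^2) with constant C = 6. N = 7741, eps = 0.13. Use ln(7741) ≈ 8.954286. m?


ln(7741) ≈ 8.954286.
eps^2 = 0.13^2 = 0.0169.
C*ln(N)/eps^2 ≈ 6*8.954286/0.0169 ≈ 3179.0364.
m = ceil(3179.0364) = 3180.

3180


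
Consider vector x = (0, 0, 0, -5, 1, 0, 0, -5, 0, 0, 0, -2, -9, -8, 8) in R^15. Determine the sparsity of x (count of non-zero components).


Non-zero positions: [3, 4, 7, 11, 12, 13, 14].
Sparsity = 7.

7


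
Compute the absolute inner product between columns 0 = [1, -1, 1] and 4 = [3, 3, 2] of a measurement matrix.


Inner product: 1*3 + -1*3 + 1*2
Products: [3, -3, 2]
Sum = 2.
|dot| = 2.

2


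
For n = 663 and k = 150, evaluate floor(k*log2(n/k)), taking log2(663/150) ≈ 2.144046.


log2(n/k) = log2(663/150) ≈ 2.144046.
k*log2(n/k) ≈ 150*2.144046 = 321.6069.
floor(321.6069) = 321.

321


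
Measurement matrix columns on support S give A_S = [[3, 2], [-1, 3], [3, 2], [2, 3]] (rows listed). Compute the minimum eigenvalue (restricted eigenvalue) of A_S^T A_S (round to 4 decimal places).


A_S^T A_S = [[23, 15], [15, 26]].
trace = 49.
det = 373.
disc = trace^2 - 4*det = 2401 - 4*373 = 909.
sqrt(909) ≈ 30.149627.
lam_min = (49 - sqrt(909))/2 ≈ (49 - 30.149627)/2 = 9.4251865 ≈ 9.4252.

9.4252


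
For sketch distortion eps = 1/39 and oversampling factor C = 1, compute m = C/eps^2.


1/eps = 39.
(1/eps)^2 = 1521.
m = 1*1521 = 1521.

1521


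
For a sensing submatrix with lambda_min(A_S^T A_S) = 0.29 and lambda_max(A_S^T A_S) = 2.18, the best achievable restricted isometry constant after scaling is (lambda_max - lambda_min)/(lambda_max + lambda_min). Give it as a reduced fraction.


lambda_max - lambda_min = 2.18 - 0.29 = 1.89.
lambda_max + lambda_min = 2.18 + 0.29 = 2.47.
delta = 1.89/2.47 = 189/247.

189/247


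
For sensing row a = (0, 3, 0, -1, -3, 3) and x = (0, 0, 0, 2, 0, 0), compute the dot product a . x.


Non-zero terms: ['-1*2']
Products: [-2]
y = sum = -2.

-2


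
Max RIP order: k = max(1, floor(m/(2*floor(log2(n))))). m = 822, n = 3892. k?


floor(log2(3892)) = 11.
2*11 = 22.
m/(2*floor(log2(n))) = 822/22 ≈ 37.3636.
floor = 37.
k = max(1, 37) = 37.

37


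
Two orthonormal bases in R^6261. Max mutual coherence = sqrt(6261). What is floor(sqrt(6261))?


79^2 = 6241 <= 6261 < 6400 = 80^2, so 79 <= sqrt(6261) < 80.
floor(sqrt(6261)) = 79.

79


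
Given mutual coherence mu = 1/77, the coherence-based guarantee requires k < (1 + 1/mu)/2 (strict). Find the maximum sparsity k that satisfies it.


1/mu = 77.
1 + 1/mu = 78.
(1 + 1/mu)/2 = 39 is an integer and the inequality is strict, so k_max = 39 - 1 = 38.

38


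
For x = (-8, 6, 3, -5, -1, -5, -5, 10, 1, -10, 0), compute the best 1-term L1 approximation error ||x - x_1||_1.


Sorted |x_i| descending: [10, 10, 8, 6, 5, 5, 5, 3, 1, 1, 0]
Keep top 1: [10]
Tail entries: [10, 8, 6, 5, 5, 5, 3, 1, 1, 0]
L1 error = sum of tail = 44.

44


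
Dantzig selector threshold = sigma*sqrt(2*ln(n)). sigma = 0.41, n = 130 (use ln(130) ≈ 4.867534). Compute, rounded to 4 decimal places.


ln(130) ≈ 4.867534.
2*ln(n) ≈ 9.735068.
sqrt(2*ln(n)) ≈ sqrt(9.735068) ≈ 3.120107.
threshold ≈ 0.41*3.120107 = 1.27924387 ≈ 1.2792.

1.2792


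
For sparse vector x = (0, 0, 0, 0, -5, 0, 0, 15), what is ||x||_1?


Non-zero entries: [(4, -5), (7, 15)]
Absolute values: [5, 15]
||x||_1 = sum = 20.

20


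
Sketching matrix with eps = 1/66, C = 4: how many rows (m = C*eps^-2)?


1/eps = 66.
(1/eps)^2 = 4356.
m = 4*4356 = 17424.

17424


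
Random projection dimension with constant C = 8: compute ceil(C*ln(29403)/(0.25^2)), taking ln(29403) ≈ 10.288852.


ln(29403) ≈ 10.288852.
eps^2 = 0.25^2 = 0.0625.
C*ln(N)/eps^2 ≈ 8*10.288852/0.0625 ≈ 1316.9731.
m = ceil(1316.9731) = 1317.

1317


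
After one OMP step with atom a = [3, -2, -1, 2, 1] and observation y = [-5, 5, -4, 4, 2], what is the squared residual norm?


a^T a = 19.
a^T y = -11.
coeff = -11/19 = -11/19.
||r||^2 = 1513/19.

1513/19


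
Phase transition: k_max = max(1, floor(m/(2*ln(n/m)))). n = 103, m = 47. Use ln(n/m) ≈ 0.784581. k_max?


n/m = 103/47.
ln(n/m) ≈ 0.784581.
2*ln(n/m) ≈ 1.569162.
m/(2*ln(n/m)) ≈ 47/1.569162 ≈ 29.9523.
floor = 29.
k_max = max(1, 29) = 29.

29


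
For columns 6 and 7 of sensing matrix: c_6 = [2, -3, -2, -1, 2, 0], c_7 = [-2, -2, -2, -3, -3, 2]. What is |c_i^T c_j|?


Inner product: 2*-2 + -3*-2 + -2*-2 + -1*-3 + 2*-3 + 0*2
Products: [-4, 6, 4, 3, -6, 0]
Sum = 3.
|dot| = 3.

3


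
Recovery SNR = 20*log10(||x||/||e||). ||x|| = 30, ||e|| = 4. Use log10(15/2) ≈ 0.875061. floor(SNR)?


||x||/||e|| = 30/4 = 15/2.
log10(15/2) ≈ 0.875061.
20*log10(||x||/||e||) ≈ 20*0.875061 = 17.50122.
floor(17.50122) = 17.

17


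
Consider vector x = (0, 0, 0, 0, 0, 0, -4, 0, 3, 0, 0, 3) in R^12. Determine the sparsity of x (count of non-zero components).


Non-zero positions: [6, 8, 11].
Sparsity = 3.

3


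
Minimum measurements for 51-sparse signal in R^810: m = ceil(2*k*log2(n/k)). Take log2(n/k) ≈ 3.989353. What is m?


log2(n/k) = log2(810/51) ≈ 3.989353.
2*k*log2(n/k) ≈ 2*51*3.989353 = 406.914006.
m = ceil(406.914006) = 407.

407


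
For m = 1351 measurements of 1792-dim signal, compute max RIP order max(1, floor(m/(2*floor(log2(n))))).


floor(log2(1792)) = 10.
2*10 = 20.
m/(2*floor(log2(n))) = 1351/20 ≈ 67.55.
floor = 67.
k = max(1, 67) = 67.

67


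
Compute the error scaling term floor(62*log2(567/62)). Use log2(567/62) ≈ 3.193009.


log2(n/k) = log2(567/62) ≈ 3.193009.
k*log2(n/k) ≈ 62*3.193009 = 197.966558.
floor(197.966558) = 197.

197


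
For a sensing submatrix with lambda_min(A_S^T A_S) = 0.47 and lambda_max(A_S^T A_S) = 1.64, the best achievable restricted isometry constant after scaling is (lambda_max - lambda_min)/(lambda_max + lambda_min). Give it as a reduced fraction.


lambda_max - lambda_min = 1.64 - 0.47 = 1.17.
lambda_max + lambda_min = 1.64 + 0.47 = 2.11.
delta = 1.17/2.11 = 117/211.

117/211


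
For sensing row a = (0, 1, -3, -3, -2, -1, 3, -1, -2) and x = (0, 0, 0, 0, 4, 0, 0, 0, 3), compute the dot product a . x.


Non-zero terms: ['-2*4', '-2*3']
Products: [-8, -6]
y = sum = -14.

-14


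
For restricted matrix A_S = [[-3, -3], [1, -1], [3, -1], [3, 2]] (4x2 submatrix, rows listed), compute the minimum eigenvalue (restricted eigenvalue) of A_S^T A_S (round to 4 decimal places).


A_S^T A_S = [[28, 11], [11, 15]].
trace = 43.
det = 299.
disc = trace^2 - 4*det = 1849 - 4*299 = 653.
sqrt(653) ≈ 25.553865.
lam_min = (43 - sqrt(653))/2 ≈ (43 - 25.553865)/2 = 8.7230675 ≈ 8.7231.

8.7231


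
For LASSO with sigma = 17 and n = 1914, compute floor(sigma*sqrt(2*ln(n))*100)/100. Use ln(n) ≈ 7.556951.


ln(1914) ≈ 7.556951.
2*ln(n) ≈ 15.113902.
sqrt(2*ln(n)) ≈ sqrt(15.113902) ≈ 3.88766.
lambda ≈ 17*3.88766 = 66.09022.
floor(lambda*100)/100 = 66.09.

66.09


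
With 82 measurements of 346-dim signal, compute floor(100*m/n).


100*m/n = 100*82/346 ≈ 23.6994.
floor = 23.

23


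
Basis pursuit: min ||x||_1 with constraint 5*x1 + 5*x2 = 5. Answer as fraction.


Axis intercepts:
  x1 = 1, x2 = 0: L1 = 1
  x1 = 0, x2 = 1: L1 = 1
x* = (1, 0)
||x*||_1 = 1.

1


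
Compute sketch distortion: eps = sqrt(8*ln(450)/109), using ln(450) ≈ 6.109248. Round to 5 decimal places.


ln(450) ≈ 6.109248.
8*ln(N)/m ≈ 8*6.109248/109 ≈ 0.44838517.
eps = sqrt(0.44838517) ≈ 0.6696157 ≈ 0.66962.

0.66962


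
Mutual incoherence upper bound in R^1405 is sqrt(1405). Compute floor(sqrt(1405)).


37^2 = 1369 <= 1405 < 1444 = 38^2, so 37 <= sqrt(1405) < 38.
floor(sqrt(1405)) = 37.

37


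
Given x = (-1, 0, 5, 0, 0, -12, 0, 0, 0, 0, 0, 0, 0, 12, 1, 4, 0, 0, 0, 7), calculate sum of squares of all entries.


Non-zero entries: [(0, -1), (2, 5), (5, -12), (13, 12), (14, 1), (15, 4), (19, 7)]
Squares: [1, 25, 144, 144, 1, 16, 49]
||x||_2^2 = sum = 380.

380


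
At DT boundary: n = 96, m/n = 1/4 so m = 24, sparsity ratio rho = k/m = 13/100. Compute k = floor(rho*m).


m = 1/4*96 = 24.
rho = 13/100.
rho*m = 13/100*24 = 3.12.
k = floor(3.12) = 3.

3


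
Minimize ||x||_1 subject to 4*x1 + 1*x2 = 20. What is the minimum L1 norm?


Axis intercepts:
  x1 = 5, x2 = 0: L1 = 5
  x1 = 0, x2 = 20: L1 = 20
x* = (5, 0)
||x*||_1 = 5.

5


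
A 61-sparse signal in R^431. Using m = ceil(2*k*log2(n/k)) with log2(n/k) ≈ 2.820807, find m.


log2(n/k) = log2(431/61) ≈ 2.820807.
2*k*log2(n/k) ≈ 2*61*2.820807 = 344.138454.
m = ceil(344.138454) = 345.

345


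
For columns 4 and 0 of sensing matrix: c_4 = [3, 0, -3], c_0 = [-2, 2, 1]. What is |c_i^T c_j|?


Inner product: 3*-2 + 0*2 + -3*1
Products: [-6, 0, -3]
Sum = -9.
|dot| = 9.

9


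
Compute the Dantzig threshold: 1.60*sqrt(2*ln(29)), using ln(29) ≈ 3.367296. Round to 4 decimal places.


ln(29) ≈ 3.367296.
2*ln(n) ≈ 6.734592.
sqrt(2*ln(n)) ≈ sqrt(6.734592) ≈ 2.595109.
threshold ≈ 1.60*2.595109 = 4.1521744 ≈ 4.1522.

4.1522


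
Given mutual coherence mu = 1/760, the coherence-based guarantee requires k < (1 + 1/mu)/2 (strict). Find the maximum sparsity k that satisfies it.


1/mu = 760.
1 + 1/mu = 761.
(1 + 1/mu)/2 = 380.5 is not an integer, so k_max = floor(380.5) = 380.

380


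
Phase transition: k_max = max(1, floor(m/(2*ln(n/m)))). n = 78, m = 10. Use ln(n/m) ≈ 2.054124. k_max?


n/m = 78/10 = 39/5.
ln(n/m) ≈ 2.054124.
2*ln(n/m) ≈ 4.108248.
m/(2*ln(n/m)) ≈ 10/4.108248 ≈ 2.4341.
floor = 2.
k_max = max(1, 2) = 2.

2


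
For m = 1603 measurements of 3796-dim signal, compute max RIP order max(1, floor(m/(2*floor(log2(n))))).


floor(log2(3796)) = 11.
2*11 = 22.
m/(2*floor(log2(n))) = 1603/22 ≈ 72.8636.
floor = 72.
k = max(1, 72) = 72.

72


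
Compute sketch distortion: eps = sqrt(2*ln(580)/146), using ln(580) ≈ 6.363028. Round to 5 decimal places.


ln(580) ≈ 6.363028.
2*ln(N)/m ≈ 2*6.363028/146 ≈ 0.08716477.
eps = sqrt(0.08716477) ≈ 0.2952368 ≈ 0.29524.

0.29524


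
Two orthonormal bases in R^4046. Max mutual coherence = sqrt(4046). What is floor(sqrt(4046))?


63^2 = 3969 <= 4046 < 4096 = 64^2, so 63 <= sqrt(4046) < 64.
floor(sqrt(4046)) = 63.

63


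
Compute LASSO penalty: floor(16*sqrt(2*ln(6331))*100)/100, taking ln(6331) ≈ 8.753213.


ln(6331) ≈ 8.753213.
2*ln(n) ≈ 17.506426.
sqrt(2*ln(n)) ≈ sqrt(17.506426) ≈ 4.184068.
lambda ≈ 16*4.184068 = 66.945088.
floor(lambda*100)/100 = 66.94.

66.94


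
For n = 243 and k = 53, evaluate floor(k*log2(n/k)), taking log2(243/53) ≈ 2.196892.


log2(n/k) = log2(243/53) ≈ 2.196892.
k*log2(n/k) ≈ 53*2.196892 = 116.435276.
floor(116.435276) = 116.

116


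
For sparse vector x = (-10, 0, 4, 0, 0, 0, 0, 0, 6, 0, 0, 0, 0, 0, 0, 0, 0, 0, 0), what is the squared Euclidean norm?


Non-zero entries: [(0, -10), (2, 4), (8, 6)]
Squares: [100, 16, 36]
||x||_2^2 = sum = 152.

152


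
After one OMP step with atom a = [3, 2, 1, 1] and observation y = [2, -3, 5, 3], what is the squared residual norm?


a^T a = 15.
a^T y = 8.
coeff = 8/15 = 8/15.
||r||^2 = 641/15.

641/15


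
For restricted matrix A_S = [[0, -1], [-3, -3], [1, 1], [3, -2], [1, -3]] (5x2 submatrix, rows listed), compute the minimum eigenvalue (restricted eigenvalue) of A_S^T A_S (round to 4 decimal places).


A_S^T A_S = [[20, 1], [1, 24]].
trace = 44.
det = 479.
disc = trace^2 - 4*det = 1936 - 4*479 = 20.
sqrt(20) ≈ 4.472136.
lam_min = (44 - sqrt(20))/2 ≈ (44 - 4.472136)/2 = 19.763932 ≈ 19.7639.

19.7639


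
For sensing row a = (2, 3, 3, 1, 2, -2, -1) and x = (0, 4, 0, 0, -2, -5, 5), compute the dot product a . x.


Non-zero terms: ['3*4', '2*-2', '-2*-5', '-1*5']
Products: [12, -4, 10, -5]
y = sum = 13.

13


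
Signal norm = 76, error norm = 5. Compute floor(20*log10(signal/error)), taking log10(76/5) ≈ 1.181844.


||x||/||e|| = 76/5.
log10(76/5) ≈ 1.181844.
20*log10(||x||/||e||) ≈ 20*1.181844 = 23.63688.
floor(23.63688) = 23.

23


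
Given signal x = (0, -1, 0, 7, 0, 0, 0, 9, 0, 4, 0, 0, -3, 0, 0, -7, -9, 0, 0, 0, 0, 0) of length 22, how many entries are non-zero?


Non-zero positions: [1, 3, 7, 9, 12, 15, 16].
Sparsity = 7.

7


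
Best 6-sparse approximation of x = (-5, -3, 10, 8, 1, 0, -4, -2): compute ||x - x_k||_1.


Sorted |x_i| descending: [10, 8, 5, 4, 3, 2, 1, 0]
Keep top 6: [10, 8, 5, 4, 3, 2]
Tail entries: [1, 0]
L1 error = sum of tail = 1.

1


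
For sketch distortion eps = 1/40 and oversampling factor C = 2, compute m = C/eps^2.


1/eps = 40.
(1/eps)^2 = 1600.
m = 2*1600 = 3200.

3200


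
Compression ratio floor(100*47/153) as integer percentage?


100*m/n = 100*47/153 ≈ 30.719.
floor = 30.

30


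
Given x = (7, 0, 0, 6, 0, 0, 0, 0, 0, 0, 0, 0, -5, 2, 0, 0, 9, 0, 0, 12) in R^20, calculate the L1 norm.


Non-zero entries: [(0, 7), (3, 6), (12, -5), (13, 2), (16, 9), (19, 12)]
Absolute values: [7, 6, 5, 2, 9, 12]
||x||_1 = sum = 41.

41


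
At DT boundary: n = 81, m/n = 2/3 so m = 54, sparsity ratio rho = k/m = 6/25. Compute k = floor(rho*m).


m = 2/3*81 = 54.
rho = 6/25.
rho*m = 6/25*54 = 12.96.
k = floor(12.96) = 12.

12


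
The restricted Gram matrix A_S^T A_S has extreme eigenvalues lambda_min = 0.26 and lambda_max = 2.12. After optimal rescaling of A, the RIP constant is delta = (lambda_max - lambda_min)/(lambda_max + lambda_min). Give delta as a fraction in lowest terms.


lambda_max - lambda_min = 2.12 - 0.26 = 1.86.
lambda_max + lambda_min = 2.12 + 0.26 = 2.38.
delta = 1.86/2.38 = 186/238 = 93/119.

93/119


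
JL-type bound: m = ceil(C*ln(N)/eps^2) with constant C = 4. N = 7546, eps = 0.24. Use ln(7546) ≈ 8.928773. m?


ln(7546) ≈ 8.928773.
eps^2 = 0.24^2 = 0.0576.
C*ln(N)/eps^2 ≈ 4*8.928773/0.0576 ≈ 620.0537.
m = ceil(620.0537) = 621.

621


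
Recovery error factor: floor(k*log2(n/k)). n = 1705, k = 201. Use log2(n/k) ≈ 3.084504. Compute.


log2(n/k) = log2(1705/201) ≈ 3.084504.
k*log2(n/k) ≈ 201*3.084504 = 619.985304.
floor(619.985304) = 619.

619


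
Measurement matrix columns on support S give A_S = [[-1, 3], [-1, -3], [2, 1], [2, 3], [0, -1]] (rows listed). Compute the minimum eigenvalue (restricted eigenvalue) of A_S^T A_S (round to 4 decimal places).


A_S^T A_S = [[10, 8], [8, 29]].
trace = 39.
det = 226.
disc = trace^2 - 4*det = 1521 - 4*226 = 617.
sqrt(617) ≈ 24.839485.
lam_min = (39 - sqrt(617))/2 ≈ (39 - 24.839485)/2 = 7.0802575 ≈ 7.0803.

7.0803


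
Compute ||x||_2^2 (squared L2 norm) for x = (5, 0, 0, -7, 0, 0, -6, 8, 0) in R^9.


Non-zero entries: [(0, 5), (3, -7), (6, -6), (7, 8)]
Squares: [25, 49, 36, 64]
||x||_2^2 = sum = 174.

174


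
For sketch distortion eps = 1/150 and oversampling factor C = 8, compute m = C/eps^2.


1/eps = 150.
(1/eps)^2 = 22500.
m = 8*22500 = 180000.

180000


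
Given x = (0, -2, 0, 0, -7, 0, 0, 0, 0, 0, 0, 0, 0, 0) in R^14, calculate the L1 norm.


Non-zero entries: [(1, -2), (4, -7)]
Absolute values: [2, 7]
||x||_1 = sum = 9.

9


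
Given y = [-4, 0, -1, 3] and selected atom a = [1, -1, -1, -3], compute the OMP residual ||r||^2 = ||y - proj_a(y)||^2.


a^T a = 12.
a^T y = -12.
coeff = -12/12 = -1.
||r||^2 = 14.

14


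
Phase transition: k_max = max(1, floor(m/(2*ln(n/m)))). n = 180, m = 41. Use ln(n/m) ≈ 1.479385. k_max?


n/m = 180/41.
ln(n/m) ≈ 1.479385.
2*ln(n/m) ≈ 2.95877.
m/(2*ln(n/m)) ≈ 41/2.95877 ≈ 13.8571.
floor = 13.
k_max = max(1, 13) = 13.

13


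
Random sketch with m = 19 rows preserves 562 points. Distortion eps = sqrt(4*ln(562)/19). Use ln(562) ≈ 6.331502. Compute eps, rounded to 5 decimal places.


ln(562) ≈ 6.331502.
4*ln(N)/m ≈ 4*6.331502/19 ≈ 1.33294779.
eps = sqrt(1.33294779) ≈ 1.1545336 ≈ 1.15453.

1.15453


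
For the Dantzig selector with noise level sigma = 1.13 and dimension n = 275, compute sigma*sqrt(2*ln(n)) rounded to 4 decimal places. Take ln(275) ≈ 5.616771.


ln(275) ≈ 5.616771.
2*ln(n) ≈ 11.233542.
sqrt(2*ln(n)) ≈ sqrt(11.233542) ≈ 3.351648.
threshold ≈ 1.13*3.351648 = 3.78736224 ≈ 3.7874.

3.7874


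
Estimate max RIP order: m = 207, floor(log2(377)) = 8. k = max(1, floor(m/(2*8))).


floor(log2(377)) = 8.
2*8 = 16.
m/(2*floor(log2(n))) = 207/16 ≈ 12.9375.
floor = 12.
k = max(1, 12) = 12.

12


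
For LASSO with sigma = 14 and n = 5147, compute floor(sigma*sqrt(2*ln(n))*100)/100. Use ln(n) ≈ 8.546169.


ln(5147) ≈ 8.546169.
2*ln(n) ≈ 17.092338.
sqrt(2*ln(n)) ≈ sqrt(17.092338) ≈ 4.134288.
lambda ≈ 14*4.134288 = 57.880032.
floor(lambda*100)/100 = 57.88.

57.88


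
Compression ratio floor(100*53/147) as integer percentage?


100*m/n = 100*53/147 ≈ 36.0544.
floor = 36.

36


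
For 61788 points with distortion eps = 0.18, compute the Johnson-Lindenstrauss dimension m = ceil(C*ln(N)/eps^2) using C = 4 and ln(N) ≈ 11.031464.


ln(61788) ≈ 11.031464.
eps^2 = 0.18^2 = 0.0324.
C*ln(N)/eps^2 ≈ 4*11.031464/0.0324 ≈ 1361.9091.
m = ceil(1361.9091) = 1362.

1362


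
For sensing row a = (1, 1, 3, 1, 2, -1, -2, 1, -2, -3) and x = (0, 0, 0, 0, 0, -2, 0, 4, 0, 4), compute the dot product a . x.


Non-zero terms: ['-1*-2', '1*4', '-3*4']
Products: [2, 4, -12]
y = sum = -6.

-6


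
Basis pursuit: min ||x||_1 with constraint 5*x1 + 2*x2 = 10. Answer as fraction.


Axis intercepts:
  x1 = 2, x2 = 0: L1 = 2
  x1 = 0, x2 = 5: L1 = 5
x* = (2, 0)
||x*||_1 = 2.

2


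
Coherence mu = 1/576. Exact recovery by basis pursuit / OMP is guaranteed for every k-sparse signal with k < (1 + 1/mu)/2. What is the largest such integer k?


1/mu = 576.
1 + 1/mu = 577.
(1 + 1/mu)/2 = 288.5 is not an integer, so k_max = floor(288.5) = 288.

288


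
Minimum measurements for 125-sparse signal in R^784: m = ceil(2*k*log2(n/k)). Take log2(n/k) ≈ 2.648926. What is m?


log2(n/k) = log2(784/125) ≈ 2.648926.
2*k*log2(n/k) ≈ 2*125*2.648926 = 662.2315.
m = ceil(662.2315) = 663.

663


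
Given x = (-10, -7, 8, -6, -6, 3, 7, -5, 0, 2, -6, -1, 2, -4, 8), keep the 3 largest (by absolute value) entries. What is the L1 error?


Sorted |x_i| descending: [10, 8, 8, 7, 7, 6, 6, 6, 5, 4, 3, 2, 2, 1, 0]
Keep top 3: [10, 8, 8]
Tail entries: [7, 7, 6, 6, 6, 5, 4, 3, 2, 2, 1, 0]
L1 error = sum of tail = 49.

49


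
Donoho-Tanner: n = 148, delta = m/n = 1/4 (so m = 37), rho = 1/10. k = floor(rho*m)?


m = 1/4*148 = 37.
rho = 1/10.
rho*m = 1/10*37 = 3.7.
k = floor(3.7) = 3.

3


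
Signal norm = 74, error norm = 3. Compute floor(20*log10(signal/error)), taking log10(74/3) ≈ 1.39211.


||x||/||e|| = 74/3.
log10(74/3) ≈ 1.39211.
20*log10(||x||/||e||) ≈ 20*1.39211 = 27.8422.
floor(27.8422) = 27.

27


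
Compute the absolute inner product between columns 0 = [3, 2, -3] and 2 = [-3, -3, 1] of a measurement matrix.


Inner product: 3*-3 + 2*-3 + -3*1
Products: [-9, -6, -3]
Sum = -18.
|dot| = 18.

18


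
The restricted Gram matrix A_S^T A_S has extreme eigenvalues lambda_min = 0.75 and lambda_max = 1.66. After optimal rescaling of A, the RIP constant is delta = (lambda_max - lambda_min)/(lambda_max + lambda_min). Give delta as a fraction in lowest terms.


lambda_max - lambda_min = 1.66 - 0.75 = 0.91.
lambda_max + lambda_min = 1.66 + 0.75 = 2.41.
delta = 0.91/2.41 = 91/241.

91/241


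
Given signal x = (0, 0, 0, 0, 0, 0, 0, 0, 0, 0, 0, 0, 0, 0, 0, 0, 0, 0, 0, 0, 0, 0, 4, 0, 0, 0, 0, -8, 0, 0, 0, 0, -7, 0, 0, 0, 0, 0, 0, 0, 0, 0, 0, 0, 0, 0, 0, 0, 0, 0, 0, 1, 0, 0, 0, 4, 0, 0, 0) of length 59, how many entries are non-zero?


Non-zero positions: [22, 27, 32, 51, 55].
Sparsity = 5.

5


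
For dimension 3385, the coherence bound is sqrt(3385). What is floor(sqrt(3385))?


58^2 = 3364 <= 3385 < 3481 = 59^2, so 58 <= sqrt(3385) < 59.
floor(sqrt(3385)) = 58.

58


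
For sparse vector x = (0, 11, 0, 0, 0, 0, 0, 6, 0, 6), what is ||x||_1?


Non-zero entries: [(1, 11), (7, 6), (9, 6)]
Absolute values: [11, 6, 6]
||x||_1 = sum = 23.

23


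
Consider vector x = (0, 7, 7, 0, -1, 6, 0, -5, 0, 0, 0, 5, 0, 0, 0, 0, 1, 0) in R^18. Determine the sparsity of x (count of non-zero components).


Non-zero positions: [1, 2, 4, 5, 7, 11, 16].
Sparsity = 7.

7


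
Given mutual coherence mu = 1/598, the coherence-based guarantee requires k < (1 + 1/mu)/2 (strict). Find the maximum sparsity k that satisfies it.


1/mu = 598.
1 + 1/mu = 599.
(1 + 1/mu)/2 = 299.5 is not an integer, so k_max = floor(299.5) = 299.

299


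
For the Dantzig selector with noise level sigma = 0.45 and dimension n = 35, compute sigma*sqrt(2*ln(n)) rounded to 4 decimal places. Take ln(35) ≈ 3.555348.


ln(35) ≈ 3.555348.
2*ln(n) ≈ 7.110696.
sqrt(2*ln(n)) ≈ sqrt(7.110696) ≈ 2.666589.
threshold ≈ 0.45*2.666589 = 1.19996505 ≈ 1.2000.

1.2000


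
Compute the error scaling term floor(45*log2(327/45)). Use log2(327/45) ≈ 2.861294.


log2(n/k) = log2(327/45) ≈ 2.861294.
k*log2(n/k) ≈ 45*2.861294 = 128.75823.
floor(128.75823) = 128.

128


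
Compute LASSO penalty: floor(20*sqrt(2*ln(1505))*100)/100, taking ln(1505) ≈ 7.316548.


ln(1505) ≈ 7.316548.
2*ln(n) ≈ 14.633096.
sqrt(2*ln(n)) ≈ sqrt(14.633096) ≈ 3.825323.
lambda ≈ 20*3.825323 = 76.50646.
floor(lambda*100)/100 = 76.50.

76.50


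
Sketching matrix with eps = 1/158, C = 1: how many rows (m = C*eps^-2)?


1/eps = 158.
(1/eps)^2 = 24964.
m = 1*24964 = 24964.

24964


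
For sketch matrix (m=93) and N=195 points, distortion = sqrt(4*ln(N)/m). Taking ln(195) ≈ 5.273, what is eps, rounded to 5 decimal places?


ln(195) ≈ 5.273.
4*ln(N)/m ≈ 4*5.273/93 ≈ 0.2267957.
eps = sqrt(0.2267957) ≈ 0.4762307 ≈ 0.47623.

0.47623


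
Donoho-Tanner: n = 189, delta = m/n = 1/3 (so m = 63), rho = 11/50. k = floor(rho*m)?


m = 1/3*189 = 63.
rho = 11/50.
rho*m = 11/50*63 = 13.86.
k = floor(13.86) = 13.

13


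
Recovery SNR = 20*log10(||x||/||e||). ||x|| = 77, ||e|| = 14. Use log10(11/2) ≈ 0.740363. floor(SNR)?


||x||/||e|| = 77/14 = 11/2.
log10(11/2) ≈ 0.740363.
20*log10(||x||/||e||) ≈ 20*0.740363 = 14.80726.
floor(14.80726) = 14.

14


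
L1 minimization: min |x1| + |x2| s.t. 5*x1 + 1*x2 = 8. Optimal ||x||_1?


Axis intercepts:
  x1 = 8/5, x2 = 0: L1 = 8/5
  x1 = 0, x2 = 8: L1 = 8
x* = (8/5, 0)
||x*||_1 = 8/5.

8/5


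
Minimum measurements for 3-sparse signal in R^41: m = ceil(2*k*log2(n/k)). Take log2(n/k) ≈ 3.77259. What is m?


log2(n/k) = log2(41/3) ≈ 3.77259.
2*k*log2(n/k) ≈ 2*3*3.77259 = 22.63554.
m = ceil(22.63554) = 23.

23


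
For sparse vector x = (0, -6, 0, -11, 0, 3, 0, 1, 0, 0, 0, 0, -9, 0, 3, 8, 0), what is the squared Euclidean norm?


Non-zero entries: [(1, -6), (3, -11), (5, 3), (7, 1), (12, -9), (14, 3), (15, 8)]
Squares: [36, 121, 9, 1, 81, 9, 64]
||x||_2^2 = sum = 321.

321


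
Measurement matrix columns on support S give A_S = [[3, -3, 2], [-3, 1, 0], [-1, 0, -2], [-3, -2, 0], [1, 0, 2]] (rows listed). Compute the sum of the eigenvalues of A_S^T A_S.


Sum of eigenvalues of A_S^T A_S = trace(A_S^T A_S) = sum of squared column norms of A_S.
A_S^T A_S diagonal: [29, 14, 12].
trace = 29 + 14 + 12 = 55.

55


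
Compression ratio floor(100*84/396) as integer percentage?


100*m/n = 100*84/396 ≈ 21.2121.
floor = 21.

21


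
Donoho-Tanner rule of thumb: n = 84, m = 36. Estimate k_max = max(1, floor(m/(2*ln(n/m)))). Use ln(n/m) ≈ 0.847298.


n/m = 84/36 = 7/3.
ln(n/m) ≈ 0.847298.
2*ln(n/m) ≈ 1.694596.
m/(2*ln(n/m)) ≈ 36/1.694596 ≈ 21.244.
floor = 21.
k_max = max(1, 21) = 21.

21


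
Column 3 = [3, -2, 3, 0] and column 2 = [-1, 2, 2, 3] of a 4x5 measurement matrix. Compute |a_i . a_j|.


Inner product: 3*-1 + -2*2 + 3*2 + 0*3
Products: [-3, -4, 6, 0]
Sum = -1.
|dot| = 1.

1


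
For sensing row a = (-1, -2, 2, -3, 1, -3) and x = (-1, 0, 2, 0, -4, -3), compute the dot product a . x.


Non-zero terms: ['-1*-1', '2*2', '1*-4', '-3*-3']
Products: [1, 4, -4, 9]
y = sum = 10.

10


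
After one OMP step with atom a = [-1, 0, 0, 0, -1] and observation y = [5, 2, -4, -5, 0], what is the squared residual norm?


a^T a = 2.
a^T y = -5.
coeff = -5/2 = -5/2.
||r||^2 = 115/2.

115/2


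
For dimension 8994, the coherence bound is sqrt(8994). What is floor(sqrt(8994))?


94^2 = 8836 <= 8994 < 9025 = 95^2, so 94 <= sqrt(8994) < 95.
floor(sqrt(8994)) = 94.

94


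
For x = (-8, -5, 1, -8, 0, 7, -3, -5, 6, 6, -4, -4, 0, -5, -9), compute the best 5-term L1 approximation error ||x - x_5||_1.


Sorted |x_i| descending: [9, 8, 8, 7, 6, 6, 5, 5, 5, 4, 4, 3, 1, 0, 0]
Keep top 5: [9, 8, 8, 7, 6]
Tail entries: [6, 5, 5, 5, 4, 4, 3, 1, 0, 0]
L1 error = sum of tail = 33.

33


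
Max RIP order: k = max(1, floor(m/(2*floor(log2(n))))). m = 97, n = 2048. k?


floor(log2(2048)) = 11.
2*11 = 22.
m/(2*floor(log2(n))) = 97/22 ≈ 4.4091.
floor = 4.
k = max(1, 4) = 4.

4


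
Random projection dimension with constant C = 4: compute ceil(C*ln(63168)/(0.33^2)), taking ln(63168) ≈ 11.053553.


ln(63168) ≈ 11.053553.
eps^2 = 0.33^2 = 0.1089.
C*ln(N)/eps^2 ≈ 4*11.053553/0.1089 ≈ 406.0075.
m = ceil(406.0075) = 407.

407


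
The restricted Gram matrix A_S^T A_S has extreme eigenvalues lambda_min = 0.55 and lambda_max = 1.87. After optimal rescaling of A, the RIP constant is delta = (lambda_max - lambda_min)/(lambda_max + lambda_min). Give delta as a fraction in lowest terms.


lambda_max - lambda_min = 1.87 - 0.55 = 1.32.
lambda_max + lambda_min = 1.87 + 0.55 = 2.42.
delta = 1.32/2.42 = 132/242 = 6/11.

6/11


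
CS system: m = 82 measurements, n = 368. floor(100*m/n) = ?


100*m/n = 100*82/368 ≈ 22.2826.
floor = 22.

22


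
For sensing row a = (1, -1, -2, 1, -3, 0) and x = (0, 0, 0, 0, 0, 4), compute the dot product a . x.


Non-zero terms: ['0*4']
Products: [0]
y = sum = 0.

0


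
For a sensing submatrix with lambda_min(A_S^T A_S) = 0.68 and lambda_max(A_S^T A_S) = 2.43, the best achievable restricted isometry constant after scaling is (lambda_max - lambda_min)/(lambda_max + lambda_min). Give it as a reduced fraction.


lambda_max - lambda_min = 2.43 - 0.68 = 1.75.
lambda_max + lambda_min = 2.43 + 0.68 = 3.11.
delta = 1.75/3.11 = 175/311.

175/311


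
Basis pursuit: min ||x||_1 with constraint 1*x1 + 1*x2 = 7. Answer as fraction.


Axis intercepts:
  x1 = 7, x2 = 0: L1 = 7
  x1 = 0, x2 = 7: L1 = 7
x* = (7, 0)
||x*||_1 = 7.

7


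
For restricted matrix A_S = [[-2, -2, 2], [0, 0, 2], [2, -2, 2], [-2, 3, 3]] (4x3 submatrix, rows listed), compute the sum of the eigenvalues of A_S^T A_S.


Sum of eigenvalues of A_S^T A_S = trace(A_S^T A_S) = sum of squared column norms of A_S.
A_S^T A_S diagonal: [12, 17, 21].
trace = 12 + 17 + 21 = 50.

50


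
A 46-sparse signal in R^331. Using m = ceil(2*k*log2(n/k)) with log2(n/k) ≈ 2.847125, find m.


log2(n/k) = log2(331/46) ≈ 2.847125.
2*k*log2(n/k) ≈ 2*46*2.847125 = 261.9355.
m = ceil(261.9355) = 262.

262


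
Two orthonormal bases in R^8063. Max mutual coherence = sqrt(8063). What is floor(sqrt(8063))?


89^2 = 7921 <= 8063 < 8100 = 90^2, so 89 <= sqrt(8063) < 90.
floor(sqrt(8063)) = 89.

89


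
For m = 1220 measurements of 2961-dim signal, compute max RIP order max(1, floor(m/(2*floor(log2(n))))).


floor(log2(2961)) = 11.
2*11 = 22.
m/(2*floor(log2(n))) = 1220/22 ≈ 55.4545.
floor = 55.
k = max(1, 55) = 55.

55


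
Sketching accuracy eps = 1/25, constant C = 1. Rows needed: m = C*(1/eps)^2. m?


1/eps = 25.
(1/eps)^2 = 625.
m = 1*625 = 625.

625


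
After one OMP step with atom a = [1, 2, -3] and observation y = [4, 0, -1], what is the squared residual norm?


a^T a = 14.
a^T y = 7.
coeff = 7/14 = 1/2.
||r||^2 = 27/2.

27/2


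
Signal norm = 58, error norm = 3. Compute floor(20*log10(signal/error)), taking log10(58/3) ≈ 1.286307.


||x||/||e|| = 58/3.
log10(58/3) ≈ 1.286307.
20*log10(||x||/||e||) ≈ 20*1.286307 = 25.72614.
floor(25.72614) = 25.

25


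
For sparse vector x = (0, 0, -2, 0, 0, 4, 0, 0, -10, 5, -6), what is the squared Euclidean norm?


Non-zero entries: [(2, -2), (5, 4), (8, -10), (9, 5), (10, -6)]
Squares: [4, 16, 100, 25, 36]
||x||_2^2 = sum = 181.

181


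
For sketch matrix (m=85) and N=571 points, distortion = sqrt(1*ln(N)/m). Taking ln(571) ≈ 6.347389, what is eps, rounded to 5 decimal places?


ln(571) ≈ 6.347389.
1*ln(N)/m ≈ 1*6.347389/85 ≈ 0.07467516.
eps = sqrt(0.07467516) ≈ 0.2732676 ≈ 0.27327.

0.27327


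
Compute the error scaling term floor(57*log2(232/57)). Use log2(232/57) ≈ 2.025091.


log2(n/k) = log2(232/57) ≈ 2.025091.
k*log2(n/k) ≈ 57*2.025091 = 115.430187.
floor(115.430187) = 115.

115


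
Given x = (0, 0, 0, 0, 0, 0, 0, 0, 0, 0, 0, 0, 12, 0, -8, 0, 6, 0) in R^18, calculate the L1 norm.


Non-zero entries: [(12, 12), (14, -8), (16, 6)]
Absolute values: [12, 8, 6]
||x||_1 = sum = 26.

26


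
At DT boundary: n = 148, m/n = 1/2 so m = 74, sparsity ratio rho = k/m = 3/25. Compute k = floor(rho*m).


m = 1/2*148 = 74.
rho = 3/25.
rho*m = 3/25*74 = 8.88.
k = floor(8.88) = 8.

8


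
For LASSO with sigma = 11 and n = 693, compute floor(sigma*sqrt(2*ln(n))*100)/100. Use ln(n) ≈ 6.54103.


ln(693) ≈ 6.54103.
2*ln(n) ≈ 13.08206.
sqrt(2*ln(n)) ≈ sqrt(13.08206) ≈ 3.616913.
lambda ≈ 11*3.616913 = 39.786043.
floor(lambda*100)/100 = 39.78.

39.78


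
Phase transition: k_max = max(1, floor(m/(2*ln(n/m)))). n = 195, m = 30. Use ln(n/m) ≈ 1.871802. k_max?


n/m = 195/30 = 13/2.
ln(n/m) ≈ 1.871802.
2*ln(n/m) ≈ 3.743604.
m/(2*ln(n/m)) ≈ 30/3.743604 ≈ 8.0137.
floor = 8.
k_max = max(1, 8) = 8.

8


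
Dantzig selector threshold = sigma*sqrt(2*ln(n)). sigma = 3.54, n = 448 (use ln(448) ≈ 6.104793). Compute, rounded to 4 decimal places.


ln(448) ≈ 6.104793.
2*ln(n) ≈ 12.209586.
sqrt(2*ln(n)) ≈ sqrt(12.209586) ≈ 3.494222.
threshold ≈ 3.54*3.494222 = 12.36954588 ≈ 12.3695.

12.3695


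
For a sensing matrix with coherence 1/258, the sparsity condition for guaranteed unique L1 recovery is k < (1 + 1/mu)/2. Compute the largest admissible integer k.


1/mu = 258.
1 + 1/mu = 259.
(1 + 1/mu)/2 = 129.5 is not an integer, so k_max = floor(129.5) = 129.

129


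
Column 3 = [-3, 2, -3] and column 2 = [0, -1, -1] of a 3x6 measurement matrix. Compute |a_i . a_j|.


Inner product: -3*0 + 2*-1 + -3*-1
Products: [0, -2, 3]
Sum = 1.
|dot| = 1.

1


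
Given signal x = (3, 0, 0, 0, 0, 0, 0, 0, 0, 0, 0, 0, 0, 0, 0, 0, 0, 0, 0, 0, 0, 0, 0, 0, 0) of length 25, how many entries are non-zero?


Non-zero positions: [0].
Sparsity = 1.

1


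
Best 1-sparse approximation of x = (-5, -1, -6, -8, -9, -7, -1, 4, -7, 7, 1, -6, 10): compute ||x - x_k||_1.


Sorted |x_i| descending: [10, 9, 8, 7, 7, 7, 6, 6, 5, 4, 1, 1, 1]
Keep top 1: [10]
Tail entries: [9, 8, 7, 7, 7, 6, 6, 5, 4, 1, 1, 1]
L1 error = sum of tail = 62.

62


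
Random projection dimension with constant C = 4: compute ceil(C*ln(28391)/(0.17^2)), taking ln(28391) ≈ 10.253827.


ln(28391) ≈ 10.253827.
eps^2 = 0.17^2 = 0.0289.
C*ln(N)/eps^2 ≈ 4*10.253827/0.0289 ≈ 1419.2148.
m = ceil(1419.2148) = 1420.

1420


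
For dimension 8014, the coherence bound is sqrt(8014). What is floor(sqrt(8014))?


89^2 = 7921 <= 8014 < 8100 = 90^2, so 89 <= sqrt(8014) < 90.
floor(sqrt(8014)) = 89.

89


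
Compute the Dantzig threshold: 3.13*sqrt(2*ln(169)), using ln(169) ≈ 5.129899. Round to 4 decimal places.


ln(169) ≈ 5.129899.
2*ln(n) ≈ 10.259798.
sqrt(2*ln(n)) ≈ sqrt(10.259798) ≈ 3.203092.
threshold ≈ 3.13*3.203092 = 10.02567796 ≈ 10.0257.

10.0257


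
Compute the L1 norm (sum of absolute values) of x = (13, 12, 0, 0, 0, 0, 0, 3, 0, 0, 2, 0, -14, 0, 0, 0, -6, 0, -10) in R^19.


Non-zero entries: [(0, 13), (1, 12), (7, 3), (10, 2), (12, -14), (16, -6), (18, -10)]
Absolute values: [13, 12, 3, 2, 14, 6, 10]
||x||_1 = sum = 60.

60


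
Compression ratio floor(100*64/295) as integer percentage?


100*m/n = 100*64/295 ≈ 21.6949.
floor = 21.

21


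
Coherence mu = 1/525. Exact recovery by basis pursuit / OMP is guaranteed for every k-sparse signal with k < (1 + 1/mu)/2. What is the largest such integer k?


1/mu = 525.
1 + 1/mu = 526.
(1 + 1/mu)/2 = 263 is an integer and the inequality is strict, so k_max = 263 - 1 = 262.

262


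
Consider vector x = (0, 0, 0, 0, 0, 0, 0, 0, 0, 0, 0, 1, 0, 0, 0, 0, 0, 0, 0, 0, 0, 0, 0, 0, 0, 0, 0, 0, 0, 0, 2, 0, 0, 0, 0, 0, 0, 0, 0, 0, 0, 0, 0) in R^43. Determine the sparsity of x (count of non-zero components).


Non-zero positions: [11, 30].
Sparsity = 2.

2


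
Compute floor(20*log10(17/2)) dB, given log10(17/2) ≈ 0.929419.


||x||/||e|| = 17/2.
log10(17/2) ≈ 0.929419.
20*log10(||x||/||e||) ≈ 20*0.929419 = 18.58838.
floor(18.58838) = 18.

18


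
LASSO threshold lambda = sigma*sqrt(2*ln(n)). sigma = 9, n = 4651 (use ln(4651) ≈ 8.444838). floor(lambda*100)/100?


ln(4651) ≈ 8.444838.
2*ln(n) ≈ 16.889676.
sqrt(2*ln(n)) ≈ sqrt(16.889676) ≈ 4.109705.
lambda ≈ 9*4.109705 = 36.987345.
floor(lambda*100)/100 = 36.98.

36.98


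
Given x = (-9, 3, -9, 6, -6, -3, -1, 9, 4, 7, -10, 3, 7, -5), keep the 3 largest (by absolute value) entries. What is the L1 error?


Sorted |x_i| descending: [10, 9, 9, 9, 7, 7, 6, 6, 5, 4, 3, 3, 3, 1]
Keep top 3: [10, 9, 9]
Tail entries: [9, 7, 7, 6, 6, 5, 4, 3, 3, 3, 1]
L1 error = sum of tail = 54.

54


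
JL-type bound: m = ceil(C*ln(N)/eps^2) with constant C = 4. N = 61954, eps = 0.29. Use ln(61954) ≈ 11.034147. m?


ln(61954) ≈ 11.034147.
eps^2 = 0.29^2 = 0.0841.
C*ln(N)/eps^2 ≈ 4*11.034147/0.0841 ≈ 524.8108.
m = ceil(524.8108) = 525.

525


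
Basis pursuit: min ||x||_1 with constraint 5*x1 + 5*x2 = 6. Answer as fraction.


Axis intercepts:
  x1 = 6/5, x2 = 0: L1 = 6/5
  x1 = 0, x2 = 6/5: L1 = 6/5
x* = (6/5, 0)
||x*||_1 = 6/5.

6/5


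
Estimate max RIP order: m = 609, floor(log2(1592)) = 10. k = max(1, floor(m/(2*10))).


floor(log2(1592)) = 10.
2*10 = 20.
m/(2*floor(log2(n))) = 609/20 ≈ 30.45.
floor = 30.
k = max(1, 30) = 30.

30


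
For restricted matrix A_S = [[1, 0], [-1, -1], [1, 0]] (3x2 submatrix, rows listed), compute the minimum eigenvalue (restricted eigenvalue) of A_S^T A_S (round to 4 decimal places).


A_S^T A_S = [[3, 1], [1, 1]].
trace = 4.
det = 2.
disc = trace^2 - 4*det = 16 - 4*2 = 8.
sqrt(8) ≈ 2.828427.
lam_min = (4 - sqrt(8))/2 ≈ (4 - 2.828427)/2 = 0.5857865 ≈ 0.5858.

0.5858


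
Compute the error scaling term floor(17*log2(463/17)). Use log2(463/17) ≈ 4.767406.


log2(n/k) = log2(463/17) ≈ 4.767406.
k*log2(n/k) ≈ 17*4.767406 = 81.045902.
floor(81.045902) = 81.

81


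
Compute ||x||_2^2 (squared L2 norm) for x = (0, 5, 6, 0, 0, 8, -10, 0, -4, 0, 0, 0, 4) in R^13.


Non-zero entries: [(1, 5), (2, 6), (5, 8), (6, -10), (8, -4), (12, 4)]
Squares: [25, 36, 64, 100, 16, 16]
||x||_2^2 = sum = 257.

257


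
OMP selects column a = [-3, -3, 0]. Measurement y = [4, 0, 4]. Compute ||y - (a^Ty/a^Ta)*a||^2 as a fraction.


a^T a = 18.
a^T y = -12.
coeff = -12/18 = -2/3.
||r||^2 = 24.

24


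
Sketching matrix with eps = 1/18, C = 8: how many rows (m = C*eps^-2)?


1/eps = 18.
(1/eps)^2 = 324.
m = 8*324 = 2592.

2592


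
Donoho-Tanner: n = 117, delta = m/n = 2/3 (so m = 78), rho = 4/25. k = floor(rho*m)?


m = 2/3*117 = 78.
rho = 4/25.
rho*m = 4/25*78 = 12.48.
k = floor(12.48) = 12.

12


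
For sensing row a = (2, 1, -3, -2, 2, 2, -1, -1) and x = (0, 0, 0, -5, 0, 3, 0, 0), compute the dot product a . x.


Non-zero terms: ['-2*-5', '2*3']
Products: [10, 6]
y = sum = 16.

16


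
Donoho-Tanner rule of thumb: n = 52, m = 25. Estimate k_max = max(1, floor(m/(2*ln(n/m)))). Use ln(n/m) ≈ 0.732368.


n/m = 52/25.
ln(n/m) ≈ 0.732368.
2*ln(n/m) ≈ 1.464736.
m/(2*ln(n/m)) ≈ 25/1.464736 ≈ 17.0679.
floor = 17.
k_max = max(1, 17) = 17.

17


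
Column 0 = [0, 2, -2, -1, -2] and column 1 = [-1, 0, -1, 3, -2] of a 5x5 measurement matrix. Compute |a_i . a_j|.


Inner product: 0*-1 + 2*0 + -2*-1 + -1*3 + -2*-2
Products: [0, 0, 2, -3, 4]
Sum = 3.
|dot| = 3.

3


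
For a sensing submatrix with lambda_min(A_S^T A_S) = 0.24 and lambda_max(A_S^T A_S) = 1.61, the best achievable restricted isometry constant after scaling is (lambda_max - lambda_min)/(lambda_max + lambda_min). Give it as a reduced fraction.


lambda_max - lambda_min = 1.61 - 0.24 = 1.37.
lambda_max + lambda_min = 1.61 + 0.24 = 1.85.
delta = 1.37/1.85 = 137/185.

137/185
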